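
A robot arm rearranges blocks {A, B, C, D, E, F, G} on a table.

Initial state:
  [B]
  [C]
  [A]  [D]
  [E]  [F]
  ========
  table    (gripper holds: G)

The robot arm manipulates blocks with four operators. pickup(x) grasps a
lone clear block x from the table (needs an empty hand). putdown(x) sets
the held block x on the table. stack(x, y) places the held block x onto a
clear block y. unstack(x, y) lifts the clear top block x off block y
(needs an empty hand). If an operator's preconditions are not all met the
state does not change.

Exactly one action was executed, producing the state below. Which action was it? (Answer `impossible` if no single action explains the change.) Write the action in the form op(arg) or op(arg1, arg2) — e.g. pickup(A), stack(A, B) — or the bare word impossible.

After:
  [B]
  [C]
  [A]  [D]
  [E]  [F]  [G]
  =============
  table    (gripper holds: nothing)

putdown(G)

target: towers=[E/A/C/B; F/D; G] holding=-
        putdown(G) → towers=[E/A/C/B; F/D; G] holding=-  ← match
       stack(G, B) → towers=[E/A/C/B/G; F/D] holding=-
       stack(G, D) → towers=[E/A/C/B; F/D/G] holding=-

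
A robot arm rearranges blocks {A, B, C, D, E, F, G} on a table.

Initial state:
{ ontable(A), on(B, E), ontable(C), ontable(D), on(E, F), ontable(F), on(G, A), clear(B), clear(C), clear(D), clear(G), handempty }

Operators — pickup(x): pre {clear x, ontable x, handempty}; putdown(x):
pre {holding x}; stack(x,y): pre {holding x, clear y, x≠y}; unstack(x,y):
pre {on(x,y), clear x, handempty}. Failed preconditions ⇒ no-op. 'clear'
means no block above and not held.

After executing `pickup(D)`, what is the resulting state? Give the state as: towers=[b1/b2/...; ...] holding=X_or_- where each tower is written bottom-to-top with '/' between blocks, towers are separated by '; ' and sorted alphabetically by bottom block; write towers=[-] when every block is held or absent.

towers=[A/G; C; F/E/B] holding=D

before: towers=[A/G; C; D; F/E/B] holding=-
pre[pickup(D)]: clear(D) ok, ontable(D) ok, handempty ok
all met → apply pickup(D)
after:  towers=[A/G; C; F/E/B] holding=D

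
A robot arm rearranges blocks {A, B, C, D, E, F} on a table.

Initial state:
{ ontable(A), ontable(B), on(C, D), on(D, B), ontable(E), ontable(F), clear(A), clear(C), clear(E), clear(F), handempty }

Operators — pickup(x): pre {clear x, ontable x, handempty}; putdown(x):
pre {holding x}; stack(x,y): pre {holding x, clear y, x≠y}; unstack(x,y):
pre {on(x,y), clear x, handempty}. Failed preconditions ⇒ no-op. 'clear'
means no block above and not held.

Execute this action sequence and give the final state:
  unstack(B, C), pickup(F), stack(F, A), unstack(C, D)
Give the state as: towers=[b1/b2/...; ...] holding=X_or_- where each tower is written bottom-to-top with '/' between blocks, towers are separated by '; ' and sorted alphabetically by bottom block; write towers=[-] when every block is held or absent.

step 1 (unstack(B, C)) [no-op]: towers=[A; B/D/C; E; F] holding=-
step 2 (pickup(F)): towers=[A; B/D/C; E] holding=F
step 3 (stack(F, A)): towers=[A/F; B/D/C; E] holding=-
step 4 (unstack(C, D)): towers=[A/F; B/D; E] holding=C

towers=[A/F; B/D; E] holding=C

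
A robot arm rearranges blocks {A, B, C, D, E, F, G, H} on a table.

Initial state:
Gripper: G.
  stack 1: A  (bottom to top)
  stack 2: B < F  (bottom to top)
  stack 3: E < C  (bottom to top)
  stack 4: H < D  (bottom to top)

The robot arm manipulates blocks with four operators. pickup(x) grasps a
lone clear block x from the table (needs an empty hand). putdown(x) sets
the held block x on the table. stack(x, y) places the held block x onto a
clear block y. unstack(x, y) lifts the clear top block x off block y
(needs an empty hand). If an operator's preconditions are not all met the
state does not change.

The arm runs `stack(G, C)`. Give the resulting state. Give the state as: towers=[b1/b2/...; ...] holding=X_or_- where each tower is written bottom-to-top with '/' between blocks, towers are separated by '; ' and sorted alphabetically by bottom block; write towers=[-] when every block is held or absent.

towers=[A; B/F; E/C/G; H/D] holding=-

before: towers=[A; B/F; E/C; H/D] holding=G
pre[stack(G, C)]: holding(G) ok, clear(C) ok, G≠C ok
all met → apply stack(G, C)
after:  towers=[A; B/F; E/C/G; H/D] holding=-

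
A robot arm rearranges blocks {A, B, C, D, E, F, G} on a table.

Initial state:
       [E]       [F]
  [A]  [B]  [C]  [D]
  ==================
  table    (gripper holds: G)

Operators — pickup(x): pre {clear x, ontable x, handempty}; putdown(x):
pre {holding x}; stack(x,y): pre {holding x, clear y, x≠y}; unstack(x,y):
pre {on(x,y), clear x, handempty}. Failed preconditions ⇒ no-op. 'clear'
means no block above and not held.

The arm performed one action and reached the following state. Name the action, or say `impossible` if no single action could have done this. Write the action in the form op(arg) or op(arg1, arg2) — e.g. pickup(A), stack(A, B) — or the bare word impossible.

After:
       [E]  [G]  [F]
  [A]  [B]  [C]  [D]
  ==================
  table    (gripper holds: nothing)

stack(G, C)

target: towers=[A; B/E; C/G; D/F] holding=-
        putdown(G) → towers=[A; B/E; C; D/F; G] holding=-
       stack(G, F) → towers=[A; B/E; C; D/F/G] holding=-
       stack(G, A) → towers=[A/G; B/E; C; D/F] holding=-
       stack(G, E) → towers=[A; B/E/G; C; D/F] holding=-
       stack(G, C) → towers=[A; B/E; C/G; D/F] holding=-  ← match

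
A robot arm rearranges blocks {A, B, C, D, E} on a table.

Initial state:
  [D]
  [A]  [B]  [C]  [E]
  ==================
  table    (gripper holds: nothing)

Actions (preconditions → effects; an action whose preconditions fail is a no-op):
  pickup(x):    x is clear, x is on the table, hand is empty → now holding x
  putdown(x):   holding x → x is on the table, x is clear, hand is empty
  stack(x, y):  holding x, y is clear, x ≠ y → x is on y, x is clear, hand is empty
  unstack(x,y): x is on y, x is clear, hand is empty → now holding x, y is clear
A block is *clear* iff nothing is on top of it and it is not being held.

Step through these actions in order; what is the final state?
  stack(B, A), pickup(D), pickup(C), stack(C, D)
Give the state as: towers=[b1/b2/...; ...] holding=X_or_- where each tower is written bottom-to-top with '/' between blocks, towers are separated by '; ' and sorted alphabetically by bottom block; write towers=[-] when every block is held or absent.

towers=[A/D/C; B; E] holding=-

step 1 (stack(B, A)) [no-op]: towers=[A/D; B; C; E] holding=-
step 2 (pickup(D)) [no-op]: towers=[A/D; B; C; E] holding=-
step 3 (pickup(C)): towers=[A/D; B; E] holding=C
step 4 (stack(C, D)): towers=[A/D/C; B; E] holding=-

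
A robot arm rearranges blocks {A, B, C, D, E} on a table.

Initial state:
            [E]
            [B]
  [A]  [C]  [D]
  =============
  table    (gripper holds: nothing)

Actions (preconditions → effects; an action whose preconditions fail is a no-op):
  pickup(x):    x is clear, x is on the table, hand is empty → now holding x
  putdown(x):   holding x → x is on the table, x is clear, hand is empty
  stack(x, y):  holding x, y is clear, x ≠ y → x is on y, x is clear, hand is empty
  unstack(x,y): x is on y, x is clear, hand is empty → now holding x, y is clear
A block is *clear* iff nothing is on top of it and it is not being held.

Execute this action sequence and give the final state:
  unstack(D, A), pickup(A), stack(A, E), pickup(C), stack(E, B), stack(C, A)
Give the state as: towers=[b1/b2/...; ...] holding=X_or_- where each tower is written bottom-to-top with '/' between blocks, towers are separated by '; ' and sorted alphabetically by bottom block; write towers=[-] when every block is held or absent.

towers=[D/B/E/A/C] holding=-

step 1 (unstack(D, A)) [no-op]: towers=[A; C; D/B/E] holding=-
step 2 (pickup(A)): towers=[C; D/B/E] holding=A
step 3 (stack(A, E)): towers=[C; D/B/E/A] holding=-
step 4 (pickup(C)): towers=[D/B/E/A] holding=C
step 5 (stack(E, B)) [no-op]: towers=[D/B/E/A] holding=C
step 6 (stack(C, A)): towers=[D/B/E/A/C] holding=-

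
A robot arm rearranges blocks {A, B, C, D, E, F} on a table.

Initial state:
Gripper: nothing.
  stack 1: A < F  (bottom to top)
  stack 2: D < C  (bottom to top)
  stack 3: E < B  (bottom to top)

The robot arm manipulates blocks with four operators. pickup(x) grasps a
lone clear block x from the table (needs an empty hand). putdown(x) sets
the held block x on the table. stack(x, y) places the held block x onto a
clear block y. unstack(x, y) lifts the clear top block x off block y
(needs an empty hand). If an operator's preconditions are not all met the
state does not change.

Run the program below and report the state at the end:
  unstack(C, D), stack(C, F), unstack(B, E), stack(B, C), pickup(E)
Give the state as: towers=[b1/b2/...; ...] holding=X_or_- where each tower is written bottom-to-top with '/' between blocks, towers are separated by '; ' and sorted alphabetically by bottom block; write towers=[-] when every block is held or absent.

step 1 (unstack(C, D)): towers=[A/F; D; E/B] holding=C
step 2 (stack(C, F)): towers=[A/F/C; D; E/B] holding=-
step 3 (unstack(B, E)): towers=[A/F/C; D; E] holding=B
step 4 (stack(B, C)): towers=[A/F/C/B; D; E] holding=-
step 5 (pickup(E)): towers=[A/F/C/B; D] holding=E

towers=[A/F/C/B; D] holding=E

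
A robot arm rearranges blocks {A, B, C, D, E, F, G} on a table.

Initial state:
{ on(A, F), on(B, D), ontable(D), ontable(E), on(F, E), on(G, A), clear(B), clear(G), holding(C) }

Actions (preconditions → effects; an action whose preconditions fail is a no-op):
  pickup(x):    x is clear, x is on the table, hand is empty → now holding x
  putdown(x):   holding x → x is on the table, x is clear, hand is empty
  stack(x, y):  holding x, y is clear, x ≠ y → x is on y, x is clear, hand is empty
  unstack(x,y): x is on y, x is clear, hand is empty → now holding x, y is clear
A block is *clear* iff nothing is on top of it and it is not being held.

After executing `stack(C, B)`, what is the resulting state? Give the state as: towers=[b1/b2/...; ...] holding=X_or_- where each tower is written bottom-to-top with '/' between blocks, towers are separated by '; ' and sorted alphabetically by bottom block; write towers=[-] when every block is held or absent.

towers=[D/B/C; E/F/A/G] holding=-

before: towers=[D/B; E/F/A/G] holding=C
pre[stack(C, B)]: holding(C) ✓, clear(B) ✓, C≠B ✓
all met → apply stack(C, B)
after:  towers=[D/B/C; E/F/A/G] holding=-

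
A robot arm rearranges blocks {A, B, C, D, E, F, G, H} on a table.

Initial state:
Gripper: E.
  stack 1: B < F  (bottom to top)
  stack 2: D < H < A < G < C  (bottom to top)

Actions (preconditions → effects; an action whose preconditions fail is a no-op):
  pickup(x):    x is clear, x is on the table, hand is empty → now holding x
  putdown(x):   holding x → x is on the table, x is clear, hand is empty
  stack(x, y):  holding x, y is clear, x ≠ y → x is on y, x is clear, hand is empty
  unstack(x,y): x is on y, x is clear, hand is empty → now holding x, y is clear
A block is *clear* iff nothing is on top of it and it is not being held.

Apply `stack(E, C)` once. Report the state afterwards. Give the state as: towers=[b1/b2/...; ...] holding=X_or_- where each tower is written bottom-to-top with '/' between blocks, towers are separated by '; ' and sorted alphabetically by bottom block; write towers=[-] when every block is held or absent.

towers=[B/F; D/H/A/G/C/E] holding=-

before: towers=[B/F; D/H/A/G/C] holding=E
pre[stack(E, C)]: holding(E) yes, clear(C) yes, E≠C yes
all met → apply stack(E, C)
after:  towers=[B/F; D/H/A/G/C/E] holding=-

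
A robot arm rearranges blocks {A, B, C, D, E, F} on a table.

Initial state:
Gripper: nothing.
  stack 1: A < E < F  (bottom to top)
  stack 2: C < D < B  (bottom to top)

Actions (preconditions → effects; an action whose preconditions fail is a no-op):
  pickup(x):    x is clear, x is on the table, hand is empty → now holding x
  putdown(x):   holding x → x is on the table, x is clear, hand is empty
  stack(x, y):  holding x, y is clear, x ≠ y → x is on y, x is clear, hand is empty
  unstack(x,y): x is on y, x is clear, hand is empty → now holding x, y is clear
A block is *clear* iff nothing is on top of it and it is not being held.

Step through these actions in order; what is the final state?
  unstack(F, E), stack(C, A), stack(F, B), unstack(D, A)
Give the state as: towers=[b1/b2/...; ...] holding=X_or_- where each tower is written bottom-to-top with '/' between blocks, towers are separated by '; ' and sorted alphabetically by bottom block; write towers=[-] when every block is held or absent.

towers=[A/E; C/D/B/F] holding=-

step 1 (unstack(F, E)): towers=[A/E; C/D/B] holding=F
step 2 (stack(C, A)) [no-op]: towers=[A/E; C/D/B] holding=F
step 3 (stack(F, B)): towers=[A/E; C/D/B/F] holding=-
step 4 (unstack(D, A)) [no-op]: towers=[A/E; C/D/B/F] holding=-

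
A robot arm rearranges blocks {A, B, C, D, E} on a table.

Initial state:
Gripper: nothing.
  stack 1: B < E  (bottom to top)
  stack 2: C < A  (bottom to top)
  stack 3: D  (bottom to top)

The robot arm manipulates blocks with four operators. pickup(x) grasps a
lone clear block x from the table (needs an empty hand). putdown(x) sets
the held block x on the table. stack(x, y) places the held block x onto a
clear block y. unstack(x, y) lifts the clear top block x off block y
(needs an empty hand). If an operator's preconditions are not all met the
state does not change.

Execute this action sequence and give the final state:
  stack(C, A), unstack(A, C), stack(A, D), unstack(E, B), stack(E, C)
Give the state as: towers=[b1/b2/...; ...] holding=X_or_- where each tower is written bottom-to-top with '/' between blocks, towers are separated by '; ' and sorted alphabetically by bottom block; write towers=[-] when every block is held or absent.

step 1 (stack(C, A)) [no-op]: towers=[B/E; C/A; D] holding=-
step 2 (unstack(A, C)): towers=[B/E; C; D] holding=A
step 3 (stack(A, D)): towers=[B/E; C; D/A] holding=-
step 4 (unstack(E, B)): towers=[B; C; D/A] holding=E
step 5 (stack(E, C)): towers=[B; C/E; D/A] holding=-

towers=[B; C/E; D/A] holding=-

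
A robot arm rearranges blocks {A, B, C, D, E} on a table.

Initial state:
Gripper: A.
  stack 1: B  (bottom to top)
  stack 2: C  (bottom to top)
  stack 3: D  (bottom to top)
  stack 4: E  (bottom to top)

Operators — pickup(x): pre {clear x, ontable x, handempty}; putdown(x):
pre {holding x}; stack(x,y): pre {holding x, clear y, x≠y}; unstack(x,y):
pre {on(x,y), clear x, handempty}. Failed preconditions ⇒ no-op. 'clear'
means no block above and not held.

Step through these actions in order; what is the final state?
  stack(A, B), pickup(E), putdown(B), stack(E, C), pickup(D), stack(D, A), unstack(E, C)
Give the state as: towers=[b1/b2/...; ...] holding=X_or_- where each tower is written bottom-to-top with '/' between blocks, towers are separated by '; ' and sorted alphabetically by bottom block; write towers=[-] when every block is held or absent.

towers=[B/A/D; C] holding=E

step 1 (stack(A, B)): towers=[B/A; C; D; E] holding=-
step 2 (pickup(E)): towers=[B/A; C; D] holding=E
step 3 (putdown(B)) [no-op]: towers=[B/A; C; D] holding=E
step 4 (stack(E, C)): towers=[B/A; C/E; D] holding=-
step 5 (pickup(D)): towers=[B/A; C/E] holding=D
step 6 (stack(D, A)): towers=[B/A/D; C/E] holding=-
step 7 (unstack(E, C)): towers=[B/A/D; C] holding=E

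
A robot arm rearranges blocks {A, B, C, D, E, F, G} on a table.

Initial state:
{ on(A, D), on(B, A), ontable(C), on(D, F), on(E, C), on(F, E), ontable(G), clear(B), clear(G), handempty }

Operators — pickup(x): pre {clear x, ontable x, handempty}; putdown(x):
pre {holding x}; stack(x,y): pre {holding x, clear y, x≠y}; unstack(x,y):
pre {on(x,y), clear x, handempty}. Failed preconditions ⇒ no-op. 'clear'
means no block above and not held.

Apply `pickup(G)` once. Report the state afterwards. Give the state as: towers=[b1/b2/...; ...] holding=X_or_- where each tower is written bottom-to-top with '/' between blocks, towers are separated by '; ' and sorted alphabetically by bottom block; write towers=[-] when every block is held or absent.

before: towers=[C/E/F/D/A/B; G] holding=-
pre[pickup(G)]: clear(G) ok, ontable(G) ok, handempty ok
all met → apply pickup(G)
after:  towers=[C/E/F/D/A/B] holding=G

towers=[C/E/F/D/A/B] holding=G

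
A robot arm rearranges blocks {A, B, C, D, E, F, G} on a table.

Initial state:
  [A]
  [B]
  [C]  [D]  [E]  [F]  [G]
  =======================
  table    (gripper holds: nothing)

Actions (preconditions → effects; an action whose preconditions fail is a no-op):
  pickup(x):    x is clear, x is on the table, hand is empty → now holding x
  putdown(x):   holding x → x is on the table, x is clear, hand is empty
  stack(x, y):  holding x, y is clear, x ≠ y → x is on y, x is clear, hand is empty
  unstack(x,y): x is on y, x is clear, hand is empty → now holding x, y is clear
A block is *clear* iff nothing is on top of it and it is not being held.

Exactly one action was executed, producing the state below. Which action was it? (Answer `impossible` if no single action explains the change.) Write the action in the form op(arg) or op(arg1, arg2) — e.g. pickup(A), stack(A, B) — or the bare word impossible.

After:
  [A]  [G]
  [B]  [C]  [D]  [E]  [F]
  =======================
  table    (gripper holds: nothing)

impossible

target: towers=[B/A; C/G; D; E; F] holding=-
         pickup(F) → towers=[C/B/A; D; E; G] holding=F
         pickup(G) → towers=[C/B/A; D; E; F] holding=G
         pickup(D) → towers=[C/B/A; E; F; G] holding=D
     unstack(A, B) → towers=[C/B; D; E; F; G] holding=A
         pickup(E) → towers=[C/B/A; D; F; G] holding=E
none of the 5 applicable actions match → impossible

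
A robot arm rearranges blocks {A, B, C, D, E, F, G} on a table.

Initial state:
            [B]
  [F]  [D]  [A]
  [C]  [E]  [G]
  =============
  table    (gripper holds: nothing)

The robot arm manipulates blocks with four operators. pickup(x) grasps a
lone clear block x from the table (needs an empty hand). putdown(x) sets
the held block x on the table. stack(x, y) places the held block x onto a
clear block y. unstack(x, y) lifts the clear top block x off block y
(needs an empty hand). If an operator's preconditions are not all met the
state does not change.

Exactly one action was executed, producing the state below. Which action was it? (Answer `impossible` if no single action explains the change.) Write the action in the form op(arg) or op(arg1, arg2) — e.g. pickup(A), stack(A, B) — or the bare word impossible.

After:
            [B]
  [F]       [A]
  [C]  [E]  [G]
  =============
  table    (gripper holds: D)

target: towers=[C/F; E; G/A/B] holding=D
     unstack(B, A) → towers=[C/F; E/D; G/A] holding=B
     unstack(F, C) → towers=[C; E/D; G/A/B] holding=F
     unstack(D, E) → towers=[C/F; E; G/A/B] holding=D  ← match

unstack(D, E)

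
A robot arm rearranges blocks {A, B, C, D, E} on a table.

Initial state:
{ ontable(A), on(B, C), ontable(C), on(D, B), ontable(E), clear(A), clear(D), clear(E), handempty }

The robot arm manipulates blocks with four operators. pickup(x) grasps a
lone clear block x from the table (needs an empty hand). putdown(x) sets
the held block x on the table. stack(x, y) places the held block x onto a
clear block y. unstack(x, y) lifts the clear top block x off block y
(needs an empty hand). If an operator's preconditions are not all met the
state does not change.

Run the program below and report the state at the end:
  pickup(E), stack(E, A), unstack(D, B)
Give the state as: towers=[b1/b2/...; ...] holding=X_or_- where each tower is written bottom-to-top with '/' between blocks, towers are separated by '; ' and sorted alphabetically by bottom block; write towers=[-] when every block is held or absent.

step 1 (pickup(E)): towers=[A; C/B/D] holding=E
step 2 (stack(E, A)): towers=[A/E; C/B/D] holding=-
step 3 (unstack(D, B)): towers=[A/E; C/B] holding=D

towers=[A/E; C/B] holding=D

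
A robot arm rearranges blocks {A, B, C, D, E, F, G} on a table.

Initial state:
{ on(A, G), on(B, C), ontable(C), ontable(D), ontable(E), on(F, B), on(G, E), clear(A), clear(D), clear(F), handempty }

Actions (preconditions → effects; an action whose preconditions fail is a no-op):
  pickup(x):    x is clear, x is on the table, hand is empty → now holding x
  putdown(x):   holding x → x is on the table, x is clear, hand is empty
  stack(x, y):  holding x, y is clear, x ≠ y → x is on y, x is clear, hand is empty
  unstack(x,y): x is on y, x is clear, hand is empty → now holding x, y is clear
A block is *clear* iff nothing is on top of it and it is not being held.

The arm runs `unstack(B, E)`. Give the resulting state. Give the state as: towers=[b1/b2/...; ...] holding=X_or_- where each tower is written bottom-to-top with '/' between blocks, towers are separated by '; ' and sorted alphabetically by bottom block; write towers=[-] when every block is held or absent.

towers=[C/B/F; D; E/G/A] holding=-

before: towers=[C/B/F; D; E/G/A] holding=-
pre[unstack(B, E)]: on(B,E) ✗, clear(B) ✗, handempty ✓
on(B,E), clear(B) unmet → unstack(B, E) is a no-op
after:  towers=[C/B/F; D; E/G/A] holding=-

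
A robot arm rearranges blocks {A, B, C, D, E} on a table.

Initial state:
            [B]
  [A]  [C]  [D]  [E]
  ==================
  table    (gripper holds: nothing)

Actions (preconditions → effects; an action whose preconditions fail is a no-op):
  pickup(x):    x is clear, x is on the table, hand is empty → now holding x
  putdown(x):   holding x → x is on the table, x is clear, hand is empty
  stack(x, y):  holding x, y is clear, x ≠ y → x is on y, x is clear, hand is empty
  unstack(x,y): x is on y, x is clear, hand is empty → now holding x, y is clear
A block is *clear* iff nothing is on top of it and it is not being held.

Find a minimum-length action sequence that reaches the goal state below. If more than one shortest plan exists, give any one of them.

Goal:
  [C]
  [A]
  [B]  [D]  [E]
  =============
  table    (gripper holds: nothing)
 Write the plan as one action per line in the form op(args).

step 1 (unstack(B, D)): towers=[A; C; D; E] holding=B
step 2 (putdown(B)): towers=[A; B; C; D; E] holding=-
step 3 (pickup(A)): towers=[B; C; D; E] holding=A
step 4 (stack(A, B)): towers=[B/A; C; D; E] holding=-
step 5 (pickup(C)): towers=[B/A; D; E] holding=C
step 6 (stack(C, A)): towers=[B/A/C; D; E] holding=-
goal check: towers=[B/A/C; D; E] holding=- — reached (length 6, optimal by BFS)

unstack(B, D)
putdown(B)
pickup(A)
stack(A, B)
pickup(C)
stack(C, A)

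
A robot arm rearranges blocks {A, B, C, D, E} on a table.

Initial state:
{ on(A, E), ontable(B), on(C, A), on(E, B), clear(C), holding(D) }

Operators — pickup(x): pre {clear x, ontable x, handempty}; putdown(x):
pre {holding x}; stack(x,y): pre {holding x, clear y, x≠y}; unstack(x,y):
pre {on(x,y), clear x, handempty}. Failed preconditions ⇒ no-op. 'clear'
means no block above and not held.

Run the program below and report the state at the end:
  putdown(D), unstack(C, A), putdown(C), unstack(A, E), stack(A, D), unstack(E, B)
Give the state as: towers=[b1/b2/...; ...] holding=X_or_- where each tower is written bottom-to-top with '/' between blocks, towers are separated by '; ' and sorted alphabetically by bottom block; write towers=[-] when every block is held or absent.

towers=[B; C; D/A] holding=E

step 1 (putdown(D)): towers=[B/E/A/C; D] holding=-
step 2 (unstack(C, A)): towers=[B/E/A; D] holding=C
step 3 (putdown(C)): towers=[B/E/A; C; D] holding=-
step 4 (unstack(A, E)): towers=[B/E; C; D] holding=A
step 5 (stack(A, D)): towers=[B/E; C; D/A] holding=-
step 6 (unstack(E, B)): towers=[B; C; D/A] holding=E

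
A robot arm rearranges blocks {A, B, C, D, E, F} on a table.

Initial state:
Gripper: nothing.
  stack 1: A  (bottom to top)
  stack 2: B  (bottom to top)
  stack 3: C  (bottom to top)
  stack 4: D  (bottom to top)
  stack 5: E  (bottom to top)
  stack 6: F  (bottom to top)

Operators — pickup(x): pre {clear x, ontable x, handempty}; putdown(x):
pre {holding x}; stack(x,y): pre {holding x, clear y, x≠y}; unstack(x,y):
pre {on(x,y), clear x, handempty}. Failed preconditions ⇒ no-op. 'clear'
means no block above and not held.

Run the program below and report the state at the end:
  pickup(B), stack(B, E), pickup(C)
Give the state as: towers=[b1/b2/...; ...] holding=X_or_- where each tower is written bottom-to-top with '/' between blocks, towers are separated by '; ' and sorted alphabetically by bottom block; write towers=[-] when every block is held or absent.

towers=[A; D; E/B; F] holding=C

step 1 (pickup(B)): towers=[A; C; D; E; F] holding=B
step 2 (stack(B, E)): towers=[A; C; D; E/B; F] holding=-
step 3 (pickup(C)): towers=[A; D; E/B; F] holding=C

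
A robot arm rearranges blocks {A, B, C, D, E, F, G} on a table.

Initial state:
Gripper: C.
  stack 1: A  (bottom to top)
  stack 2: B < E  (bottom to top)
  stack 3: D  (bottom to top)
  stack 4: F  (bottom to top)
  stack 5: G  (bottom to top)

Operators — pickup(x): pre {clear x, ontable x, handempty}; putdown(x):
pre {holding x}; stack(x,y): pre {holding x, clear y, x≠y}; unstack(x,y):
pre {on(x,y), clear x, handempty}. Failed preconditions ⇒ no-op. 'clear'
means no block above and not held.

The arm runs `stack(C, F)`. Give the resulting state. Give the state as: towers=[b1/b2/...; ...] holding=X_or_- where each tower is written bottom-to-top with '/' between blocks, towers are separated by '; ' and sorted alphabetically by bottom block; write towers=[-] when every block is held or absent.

towers=[A; B/E; D; F/C; G] holding=-

before: towers=[A; B/E; D; F; G] holding=C
pre[stack(C, F)]: holding(C) yes, clear(F) yes, C≠F yes
all met → apply stack(C, F)
after:  towers=[A; B/E; D; F/C; G] holding=-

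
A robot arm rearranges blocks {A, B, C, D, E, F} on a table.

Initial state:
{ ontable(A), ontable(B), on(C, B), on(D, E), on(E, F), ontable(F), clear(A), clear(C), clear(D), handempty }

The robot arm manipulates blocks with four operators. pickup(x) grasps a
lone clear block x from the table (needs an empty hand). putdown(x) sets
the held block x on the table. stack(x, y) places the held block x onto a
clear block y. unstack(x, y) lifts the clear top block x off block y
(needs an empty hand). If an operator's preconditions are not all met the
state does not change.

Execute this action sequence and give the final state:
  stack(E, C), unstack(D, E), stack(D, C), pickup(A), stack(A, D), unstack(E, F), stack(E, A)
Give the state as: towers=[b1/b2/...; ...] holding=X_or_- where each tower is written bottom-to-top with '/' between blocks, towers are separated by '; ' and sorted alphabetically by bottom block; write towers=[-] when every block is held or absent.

step 1 (stack(E, C)) [no-op]: towers=[A; B/C; F/E/D] holding=-
step 2 (unstack(D, E)): towers=[A; B/C; F/E] holding=D
step 3 (stack(D, C)): towers=[A; B/C/D; F/E] holding=-
step 4 (pickup(A)): towers=[B/C/D; F/E] holding=A
step 5 (stack(A, D)): towers=[B/C/D/A; F/E] holding=-
step 6 (unstack(E, F)): towers=[B/C/D/A; F] holding=E
step 7 (stack(E, A)): towers=[B/C/D/A/E; F] holding=-

towers=[B/C/D/A/E; F] holding=-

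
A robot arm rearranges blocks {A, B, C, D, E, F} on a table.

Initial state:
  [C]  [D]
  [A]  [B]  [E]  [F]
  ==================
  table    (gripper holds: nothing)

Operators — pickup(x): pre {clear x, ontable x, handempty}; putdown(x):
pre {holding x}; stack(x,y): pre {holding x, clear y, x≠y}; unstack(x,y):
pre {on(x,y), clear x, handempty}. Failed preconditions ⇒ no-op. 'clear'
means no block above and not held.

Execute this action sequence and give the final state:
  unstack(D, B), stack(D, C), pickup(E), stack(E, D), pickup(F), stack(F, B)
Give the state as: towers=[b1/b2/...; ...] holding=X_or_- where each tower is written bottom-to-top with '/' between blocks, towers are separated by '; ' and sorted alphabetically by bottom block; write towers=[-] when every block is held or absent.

towers=[A/C/D/E; B/F] holding=-

step 1 (unstack(D, B)): towers=[A/C; B; E; F] holding=D
step 2 (stack(D, C)): towers=[A/C/D; B; E; F] holding=-
step 3 (pickup(E)): towers=[A/C/D; B; F] holding=E
step 4 (stack(E, D)): towers=[A/C/D/E; B; F] holding=-
step 5 (pickup(F)): towers=[A/C/D/E; B] holding=F
step 6 (stack(F, B)): towers=[A/C/D/E; B/F] holding=-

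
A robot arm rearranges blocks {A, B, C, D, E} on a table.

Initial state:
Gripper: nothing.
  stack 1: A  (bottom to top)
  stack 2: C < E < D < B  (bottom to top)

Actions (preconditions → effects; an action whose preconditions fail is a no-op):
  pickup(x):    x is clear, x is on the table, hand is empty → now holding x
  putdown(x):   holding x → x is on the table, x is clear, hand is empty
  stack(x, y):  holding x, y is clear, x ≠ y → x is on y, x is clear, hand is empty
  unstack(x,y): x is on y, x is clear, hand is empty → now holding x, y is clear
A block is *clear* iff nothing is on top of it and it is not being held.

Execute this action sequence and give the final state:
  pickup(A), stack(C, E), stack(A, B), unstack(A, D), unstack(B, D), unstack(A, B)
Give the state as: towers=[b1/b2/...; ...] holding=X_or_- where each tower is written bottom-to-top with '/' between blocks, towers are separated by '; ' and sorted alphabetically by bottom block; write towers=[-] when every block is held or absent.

step 1 (pickup(A)): towers=[C/E/D/B] holding=A
step 2 (stack(C, E)) [no-op]: towers=[C/E/D/B] holding=A
step 3 (stack(A, B)): towers=[C/E/D/B/A] holding=-
step 4 (unstack(A, D)) [no-op]: towers=[C/E/D/B/A] holding=-
step 5 (unstack(B, D)) [no-op]: towers=[C/E/D/B/A] holding=-
step 6 (unstack(A, B)): towers=[C/E/D/B] holding=A

towers=[C/E/D/B] holding=A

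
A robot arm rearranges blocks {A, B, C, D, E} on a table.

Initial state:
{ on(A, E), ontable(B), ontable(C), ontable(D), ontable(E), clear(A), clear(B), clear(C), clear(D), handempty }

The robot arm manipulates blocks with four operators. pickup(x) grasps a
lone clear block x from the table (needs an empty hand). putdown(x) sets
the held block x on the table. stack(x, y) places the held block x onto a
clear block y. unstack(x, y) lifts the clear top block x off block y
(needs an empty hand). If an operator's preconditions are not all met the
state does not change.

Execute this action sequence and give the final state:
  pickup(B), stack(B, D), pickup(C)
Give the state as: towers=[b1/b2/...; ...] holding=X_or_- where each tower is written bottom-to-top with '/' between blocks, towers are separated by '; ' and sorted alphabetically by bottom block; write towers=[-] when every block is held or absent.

towers=[D/B; E/A] holding=C

step 1 (pickup(B)): towers=[C; D; E/A] holding=B
step 2 (stack(B, D)): towers=[C; D/B; E/A] holding=-
step 3 (pickup(C)): towers=[D/B; E/A] holding=C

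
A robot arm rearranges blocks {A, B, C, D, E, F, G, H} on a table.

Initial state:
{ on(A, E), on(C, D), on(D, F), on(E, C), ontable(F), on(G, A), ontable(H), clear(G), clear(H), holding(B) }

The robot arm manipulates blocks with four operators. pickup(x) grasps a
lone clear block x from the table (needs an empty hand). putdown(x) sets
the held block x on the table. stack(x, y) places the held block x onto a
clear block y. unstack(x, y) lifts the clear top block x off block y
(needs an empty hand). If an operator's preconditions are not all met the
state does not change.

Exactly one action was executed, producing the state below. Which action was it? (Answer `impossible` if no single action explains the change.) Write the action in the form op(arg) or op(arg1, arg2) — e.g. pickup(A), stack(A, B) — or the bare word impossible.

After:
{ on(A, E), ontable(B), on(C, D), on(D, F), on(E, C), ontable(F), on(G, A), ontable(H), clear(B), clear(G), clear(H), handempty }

putdown(B)

target: towers=[B; F/D/C/E/A/G; H] holding=-
        putdown(B) → towers=[B; F/D/C/E/A/G; H] holding=-  ← match
       stack(B, G) → towers=[F/D/C/E/A/G/B; H] holding=-
       stack(B, H) → towers=[F/D/C/E/A/G; H/B] holding=-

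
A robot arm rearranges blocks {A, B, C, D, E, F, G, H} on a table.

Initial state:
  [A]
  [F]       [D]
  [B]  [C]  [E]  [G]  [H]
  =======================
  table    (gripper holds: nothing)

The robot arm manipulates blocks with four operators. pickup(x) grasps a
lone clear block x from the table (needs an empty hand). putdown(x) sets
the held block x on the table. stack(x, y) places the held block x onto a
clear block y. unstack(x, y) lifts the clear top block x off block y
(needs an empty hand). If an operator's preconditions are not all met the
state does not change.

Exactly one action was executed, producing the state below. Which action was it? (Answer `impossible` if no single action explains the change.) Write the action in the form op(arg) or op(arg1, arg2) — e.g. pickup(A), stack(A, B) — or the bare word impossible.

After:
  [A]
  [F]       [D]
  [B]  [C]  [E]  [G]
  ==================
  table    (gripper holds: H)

pickup(H)

target: towers=[B/F/A; C; E/D; G] holding=H
         pickup(G) → towers=[B/F/A; C; E/D; H] holding=G
     unstack(A, F) → towers=[B/F; C; E/D; G; H] holding=A
         pickup(H) → towers=[B/F/A; C; E/D; G] holding=H  ← match
     unstack(D, E) → towers=[B/F/A; C; E; G; H] holding=D
         pickup(C) → towers=[B/F/A; E/D; G; H] holding=C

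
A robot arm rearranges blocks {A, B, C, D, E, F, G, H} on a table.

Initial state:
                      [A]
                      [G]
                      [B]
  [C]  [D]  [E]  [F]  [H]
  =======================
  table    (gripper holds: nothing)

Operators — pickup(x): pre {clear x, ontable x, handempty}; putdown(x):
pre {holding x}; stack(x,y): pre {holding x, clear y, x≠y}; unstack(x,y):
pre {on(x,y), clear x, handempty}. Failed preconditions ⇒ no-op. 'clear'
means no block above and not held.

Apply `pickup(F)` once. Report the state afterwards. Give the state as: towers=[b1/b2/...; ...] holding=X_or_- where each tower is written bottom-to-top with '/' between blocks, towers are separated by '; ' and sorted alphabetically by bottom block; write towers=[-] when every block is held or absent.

before: towers=[C; D; E; F; H/B/G/A] holding=-
pre[pickup(F)]: clear(F) yes, ontable(F) yes, handempty yes
all met → apply pickup(F)
after:  towers=[C; D; E; H/B/G/A] holding=F

towers=[C; D; E; H/B/G/A] holding=F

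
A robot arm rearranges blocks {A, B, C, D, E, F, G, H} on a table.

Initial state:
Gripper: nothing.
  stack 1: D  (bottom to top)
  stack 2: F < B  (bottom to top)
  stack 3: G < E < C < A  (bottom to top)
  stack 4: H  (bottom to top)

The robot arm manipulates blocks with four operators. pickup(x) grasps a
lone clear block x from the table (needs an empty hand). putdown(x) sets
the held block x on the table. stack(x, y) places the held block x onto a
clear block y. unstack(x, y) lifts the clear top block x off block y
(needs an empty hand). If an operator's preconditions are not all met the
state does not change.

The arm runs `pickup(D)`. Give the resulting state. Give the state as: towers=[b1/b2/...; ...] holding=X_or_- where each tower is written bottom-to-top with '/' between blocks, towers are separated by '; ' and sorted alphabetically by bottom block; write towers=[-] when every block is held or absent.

towers=[F/B; G/E/C/A; H] holding=D

before: towers=[D; F/B; G/E/C/A; H] holding=-
pre[pickup(D)]: clear(D) ok, ontable(D) ok, handempty ok
all met → apply pickup(D)
after:  towers=[F/B; G/E/C/A; H] holding=D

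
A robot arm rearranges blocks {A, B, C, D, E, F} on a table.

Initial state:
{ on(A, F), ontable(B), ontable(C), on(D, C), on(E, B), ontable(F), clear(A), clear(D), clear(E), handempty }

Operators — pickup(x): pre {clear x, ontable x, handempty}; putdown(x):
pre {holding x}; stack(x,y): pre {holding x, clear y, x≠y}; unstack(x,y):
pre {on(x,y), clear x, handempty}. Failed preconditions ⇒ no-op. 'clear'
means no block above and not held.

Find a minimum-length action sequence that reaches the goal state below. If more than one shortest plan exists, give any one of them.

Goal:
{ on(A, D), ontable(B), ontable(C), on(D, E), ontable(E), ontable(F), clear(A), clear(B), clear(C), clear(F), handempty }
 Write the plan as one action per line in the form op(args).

unstack(E, B)
putdown(E)
unstack(D, C)
stack(D, E)
unstack(A, F)
stack(A, D)

step 1 (unstack(E, B)): towers=[B; C/D; F/A] holding=E
step 2 (putdown(E)): towers=[B; C/D; E; F/A] holding=-
step 3 (unstack(D, C)): towers=[B; C; E; F/A] holding=D
step 4 (stack(D, E)): towers=[B; C; E/D; F/A] holding=-
step 5 (unstack(A, F)): towers=[B; C; E/D; F] holding=A
step 6 (stack(A, D)): towers=[B; C; E/D/A; F] holding=-
goal check: towers=[B; C; E/D/A; F] holding=- — reached (length 6, optimal by BFS)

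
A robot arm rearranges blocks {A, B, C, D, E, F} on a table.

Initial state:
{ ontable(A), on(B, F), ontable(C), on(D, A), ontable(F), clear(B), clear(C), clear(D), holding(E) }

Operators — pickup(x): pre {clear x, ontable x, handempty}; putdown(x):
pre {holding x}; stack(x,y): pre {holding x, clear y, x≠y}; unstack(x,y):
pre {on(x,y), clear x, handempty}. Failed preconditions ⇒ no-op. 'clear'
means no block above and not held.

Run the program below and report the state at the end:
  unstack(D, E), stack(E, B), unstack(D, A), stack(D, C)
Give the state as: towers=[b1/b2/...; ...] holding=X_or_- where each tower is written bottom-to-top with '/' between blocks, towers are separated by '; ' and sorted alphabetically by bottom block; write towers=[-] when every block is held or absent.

towers=[A; C/D; F/B/E] holding=-

step 1 (unstack(D, E)) [no-op]: towers=[A/D; C; F/B] holding=E
step 2 (stack(E, B)): towers=[A/D; C; F/B/E] holding=-
step 3 (unstack(D, A)): towers=[A; C; F/B/E] holding=D
step 4 (stack(D, C)): towers=[A; C/D; F/B/E] holding=-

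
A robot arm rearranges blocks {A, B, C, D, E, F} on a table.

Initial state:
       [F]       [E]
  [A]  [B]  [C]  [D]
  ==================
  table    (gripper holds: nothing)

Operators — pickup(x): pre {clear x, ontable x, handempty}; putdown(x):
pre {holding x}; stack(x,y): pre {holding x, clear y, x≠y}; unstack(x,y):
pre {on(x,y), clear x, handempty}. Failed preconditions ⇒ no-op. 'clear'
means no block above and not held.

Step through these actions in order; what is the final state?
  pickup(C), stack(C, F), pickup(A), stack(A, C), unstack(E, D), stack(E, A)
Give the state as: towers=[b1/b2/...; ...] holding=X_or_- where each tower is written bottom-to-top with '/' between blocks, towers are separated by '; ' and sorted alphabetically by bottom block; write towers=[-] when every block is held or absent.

step 1 (pickup(C)): towers=[A; B/F; D/E] holding=C
step 2 (stack(C, F)): towers=[A; B/F/C; D/E] holding=-
step 3 (pickup(A)): towers=[B/F/C; D/E] holding=A
step 4 (stack(A, C)): towers=[B/F/C/A; D/E] holding=-
step 5 (unstack(E, D)): towers=[B/F/C/A; D] holding=E
step 6 (stack(E, A)): towers=[B/F/C/A/E; D] holding=-

towers=[B/F/C/A/E; D] holding=-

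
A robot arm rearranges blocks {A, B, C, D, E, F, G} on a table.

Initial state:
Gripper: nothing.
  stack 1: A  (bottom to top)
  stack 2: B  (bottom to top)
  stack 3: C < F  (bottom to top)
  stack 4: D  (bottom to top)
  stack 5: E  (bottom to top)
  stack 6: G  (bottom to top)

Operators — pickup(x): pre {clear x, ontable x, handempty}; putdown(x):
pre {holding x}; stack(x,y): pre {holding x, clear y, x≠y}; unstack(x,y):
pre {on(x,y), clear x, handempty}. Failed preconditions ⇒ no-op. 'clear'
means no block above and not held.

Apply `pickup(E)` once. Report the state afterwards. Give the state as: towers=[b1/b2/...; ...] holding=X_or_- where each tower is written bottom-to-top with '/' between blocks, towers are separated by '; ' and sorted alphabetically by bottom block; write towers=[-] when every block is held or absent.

towers=[A; B; C/F; D; G] holding=E

before: towers=[A; B; C/F; D; E; G] holding=-
pre[pickup(E)]: clear(E) yes, ontable(E) yes, handempty yes
all met → apply pickup(E)
after:  towers=[A; B; C/F; D; G] holding=E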